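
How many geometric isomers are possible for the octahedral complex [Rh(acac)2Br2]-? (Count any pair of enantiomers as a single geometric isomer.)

Each acac is bidentate and must span two cis positions.
The distinct arrangements are (2 in all): Br trans; Br cis (chiral).

2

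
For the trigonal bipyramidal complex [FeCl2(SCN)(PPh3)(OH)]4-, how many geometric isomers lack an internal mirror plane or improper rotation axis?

3

A trigonal bipyramid has two axial and three equatorial sites, which are chemically inequivalent.
Systematic enumeration (placing each ligand type in turn and discarding arrangements equivalent by rotation or reflection) gives 7 geometric isomers.
Of these, 3 lack any improper symmetry element and so occur as enantiomeric pairs, giving 7 + 3 = 10 stereoisomers in total.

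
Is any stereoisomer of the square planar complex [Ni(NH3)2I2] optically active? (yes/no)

no

A square has two trans pairs of vertices; adjacent vertices are cis.
Systematic placement gives 2 geometric isomers: NH3 cis; NH3 trans.
Each arrangement has an internal mirror plane or centre of symmetry, so none is chiral.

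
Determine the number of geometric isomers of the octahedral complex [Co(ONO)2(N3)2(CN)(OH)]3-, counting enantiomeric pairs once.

The six octahedral sites form three mutually perpendicular trans pairs.
Working through the distinct placements yields 6 geometric isomers: ONO trans, N3 cis; ONO cis, N3 cis (3 arrangements, 2 chiral); ONO trans, N3 trans; ONO cis, N3 trans.

6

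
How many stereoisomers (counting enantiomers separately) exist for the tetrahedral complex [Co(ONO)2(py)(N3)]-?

Only one geometric arrangement is possible.

1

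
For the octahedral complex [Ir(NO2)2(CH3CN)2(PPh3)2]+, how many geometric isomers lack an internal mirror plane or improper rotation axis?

1

In an octahedral complex each vertex has one trans partner and four cis neighbours.
There are 5 geometric isomers: NO2 trans, CH3CN trans, PPh3 trans; NO2 cis, CH3CN trans, PPh3 cis; NO2 cis, CH3CN cis, PPh3 trans; NO2 cis, CH3CN cis, PPh3 cis (chiral); NO2 trans, CH3CN cis, PPh3 cis.
One of these lacks any improper symmetry element and so occurs as an enantiomeric pair, giving 5 + 1 = 6 stereoisomers in total.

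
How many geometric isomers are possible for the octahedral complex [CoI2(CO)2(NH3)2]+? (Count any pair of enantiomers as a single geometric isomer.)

The six octahedral sites form three mutually perpendicular trans pairs.
Systematic placement gives 5 geometric isomers: I trans, CO trans, NH3 trans; I cis, CO trans, NH3 cis; I cis, CO cis, NH3 trans; I cis, CO cis, NH3 cis (chiral); I trans, CO cis, NH3 cis.

5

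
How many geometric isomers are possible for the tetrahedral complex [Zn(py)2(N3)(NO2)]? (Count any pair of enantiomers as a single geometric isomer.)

All four vertices of a tetrahedron are equivalent and mutually adjacent, so cis/trans isomerism cannot arise.
Only one geometric arrangement is possible.

1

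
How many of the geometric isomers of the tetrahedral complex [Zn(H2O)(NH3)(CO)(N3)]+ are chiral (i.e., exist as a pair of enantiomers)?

1

Only one geometric arrangement is possible; it has no improper symmetry element, so it exists as a pair of enantiomers (2 stereoisomers).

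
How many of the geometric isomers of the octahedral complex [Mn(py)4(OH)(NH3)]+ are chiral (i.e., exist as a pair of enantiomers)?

0

An octahedron has six vertices in three trans pairs; every non-trans pair is cis.
The distinct arrangements are (2 in all): OH and NH3 mutually trans; OH and NH3 mutually cis.
Each arrangement has an internal mirror plane or centre of symmetry, so none is chiral.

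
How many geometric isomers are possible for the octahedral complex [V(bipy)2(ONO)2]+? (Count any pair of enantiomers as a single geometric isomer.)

2

In an octahedral complex each vertex has one trans partner and four cis neighbours.
Each bipy is bidentate and must span two cis positions.
There are 2 geometric isomers: ONO trans; ONO cis (chiral).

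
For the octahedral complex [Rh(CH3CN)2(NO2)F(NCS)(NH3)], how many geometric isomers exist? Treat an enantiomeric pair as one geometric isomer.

Systematic enumeration (placing each ligand type in turn and discarding arrangements equivalent by rotation or reflection) gives 9 geometric isomers.

9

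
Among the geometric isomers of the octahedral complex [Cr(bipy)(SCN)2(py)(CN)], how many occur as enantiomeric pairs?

Each bipy is bidentate and must span two cis positions.
Systematic placement gives 4 geometric isomers: SCN cis (3 arrangements, 2 chiral); SCN trans.
Of these, 2 lack any improper symmetry element and so occur as enantiomeric pairs, giving 4 + 2 = 6 stereoisomers in total.

2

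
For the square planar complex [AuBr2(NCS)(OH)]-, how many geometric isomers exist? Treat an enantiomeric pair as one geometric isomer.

2

There are 2 geometric isomers: Br cis; Br trans.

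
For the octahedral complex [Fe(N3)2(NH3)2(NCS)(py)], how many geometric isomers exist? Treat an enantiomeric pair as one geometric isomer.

In an octahedral complex each vertex has one trans partner and four cis neighbours.
There are 6 geometric isomers: N3 trans, NH3 cis; N3 trans, NH3 trans; N3 cis, NH3 cis (3 arrangements, 2 chiral); N3 cis, NH3 trans.

6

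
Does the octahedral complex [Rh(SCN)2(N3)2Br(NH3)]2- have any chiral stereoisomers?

yes

The six octahedral sites form three mutually perpendicular trans pairs.
There are 6 geometric isomers: SCN trans, N3 cis; SCN cis, N3 cis (3 arrangements, 2 chiral); SCN trans, N3 trans; SCN cis, N3 trans.
Of these, 2 lack any improper symmetry element and so occur as enantiomeric pairs, giving 6 + 2 = 8 stereoisomers in total.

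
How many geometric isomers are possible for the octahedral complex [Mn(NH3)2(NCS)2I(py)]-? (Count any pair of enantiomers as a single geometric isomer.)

The six octahedral sites form three mutually perpendicular trans pairs.
There are 6 geometric isomers: NH3 cis, NCS cis (3 arrangements, 2 chiral); NH3 trans, NCS cis; NH3 cis, NCS trans; NH3 trans, NCS trans.

6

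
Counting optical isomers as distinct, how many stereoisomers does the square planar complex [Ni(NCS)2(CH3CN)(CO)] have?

In a square planar complex each vertex has one trans partner and two cis neighbours.
Working through the distinct placements yields 2 geometric isomers: NCS cis; NCS trans.
Each arrangement has an internal mirror plane or centre of symmetry, so none is chiral.

2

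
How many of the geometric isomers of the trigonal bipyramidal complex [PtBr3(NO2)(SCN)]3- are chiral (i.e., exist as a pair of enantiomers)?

A trigonal bipyramid has two axial and three equatorial sites, which are chemically inequivalent.
There are 4 geometric isomers: NO2 equatorial, SCN equatorial; NO2 axial, SCN equatorial; NO2 equatorial, SCN axial; NO2 axial, SCN axial.
Each arrangement has an internal mirror plane or centre of symmetry, so none is chiral.

0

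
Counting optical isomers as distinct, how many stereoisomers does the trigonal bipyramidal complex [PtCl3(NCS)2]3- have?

A trigonal bipyramid has two axial and three equatorial sites, which are chemically inequivalent.
The distinct arrangements are (3 in all): NCS both equatorial; NCS one axial, one equatorial; NCS both axial.
Each arrangement has an internal mirror plane or centre of symmetry, so none is chiral.

3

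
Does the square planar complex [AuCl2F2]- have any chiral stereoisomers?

A square has two trans pairs of vertices; adjacent vertices are cis.
There are 2 geometric isomers: Cl cis; Cl trans.
Each arrangement has an internal mirror plane or centre of symmetry, so none is chiral.

no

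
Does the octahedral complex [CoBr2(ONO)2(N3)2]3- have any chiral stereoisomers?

yes

The six octahedral sites form three mutually perpendicular trans pairs.
Working through the distinct placements yields 5 geometric isomers: Br trans, ONO trans, N3 trans; Br trans, ONO cis, N3 cis; Br cis, ONO trans, N3 cis; Br cis, ONO cis, N3 cis (chiral); Br cis, ONO cis, N3 trans.
One of these lacks any improper symmetry element and so occurs as an enantiomeric pair, giving 5 + 1 = 6 stereoisomers in total.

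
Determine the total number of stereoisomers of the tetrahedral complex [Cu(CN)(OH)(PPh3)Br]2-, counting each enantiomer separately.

In a tetrahedral complex all four positions are equivalent and every pair of ligands is adjacent — there is no cis/trans distinction.
Only one geometric arrangement is possible; it has no improper symmetry element, so it exists as a pair of enantiomers (2 stereoisomers).

2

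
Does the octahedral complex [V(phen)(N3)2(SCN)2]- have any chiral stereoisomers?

yes

Each phen is bidentate and must span two cis positions.
There are 3 geometric isomers: N3 trans, SCN cis; N3 cis, SCN cis (chiral); N3 cis, SCN trans.
One of these lacks any improper symmetry element and so occurs as an enantiomeric pair, giving 3 + 1 = 4 stereoisomers in total.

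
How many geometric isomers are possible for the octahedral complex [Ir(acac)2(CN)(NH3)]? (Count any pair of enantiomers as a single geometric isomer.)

The six octahedral sites form three mutually perpendicular trans pairs.
Each acac is bidentate and must span two cis positions.
There are 2 geometric isomers: CN and NH3 mutually trans; CN and NH3 mutually cis (chiral).

2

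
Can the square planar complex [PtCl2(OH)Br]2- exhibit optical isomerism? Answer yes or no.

There are 2 geometric isomers: Cl cis; Cl trans.
Each arrangement has an internal mirror plane or centre of symmetry, so none is chiral.

no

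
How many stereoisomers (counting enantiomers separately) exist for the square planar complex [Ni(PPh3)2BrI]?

A square has two trans pairs of vertices; adjacent vertices are cis.
Systematic placement gives 2 geometric isomers: PPh3 cis; PPh3 trans.
Each arrangement has an internal mirror plane or centre of symmetry, so none is chiral.

2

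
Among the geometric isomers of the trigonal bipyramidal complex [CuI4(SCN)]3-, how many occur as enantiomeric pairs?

0

In a trigonal bipyramid the two axial positions differ from the three equatorial ones.
There are 2 geometric isomers: SCN equatorial; SCN axial.
Each arrangement has an internal mirror plane or centre of symmetry, so none is chiral.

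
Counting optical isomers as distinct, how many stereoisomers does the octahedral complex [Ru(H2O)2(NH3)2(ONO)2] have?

6

In an octahedral complex each vertex has one trans partner and four cis neighbours.
The distinct arrangements are (5 in all): H2O trans, NH3 trans, ONO trans; H2O trans, NH3 cis, ONO cis; H2O cis, NH3 cis, ONO trans; H2O cis, NH3 cis, ONO cis (chiral); H2O cis, NH3 trans, ONO cis.
One of these lacks any improper symmetry element and so occurs as an enantiomeric pair, giving 5 + 1 = 6 stereoisomers in total.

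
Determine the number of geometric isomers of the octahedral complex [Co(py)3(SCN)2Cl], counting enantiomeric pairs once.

The six octahedral sites form three mutually perpendicular trans pairs.
Systematic placement gives 3 geometric isomers: py mer, SCN cis; py mer, SCN trans; py fac, SCN cis.

3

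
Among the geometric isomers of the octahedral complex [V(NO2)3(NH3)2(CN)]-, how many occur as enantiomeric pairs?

The six octahedral sites form three mutually perpendicular trans pairs.
The distinct arrangements are (3 in all): NO2 mer, NH3 cis; NO2 mer, NH3 trans; NO2 fac, NH3 cis.
Each arrangement has an internal mirror plane or centre of symmetry, so none is chiral.

0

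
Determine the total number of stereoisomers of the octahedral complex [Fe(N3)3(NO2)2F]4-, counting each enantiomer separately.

An octahedron has six vertices in three trans pairs; every non-trans pair is cis.
There are 3 geometric isomers: N3 mer, NO2 trans; N3 fac, NO2 cis; N3 mer, NO2 cis.
Each arrangement has an internal mirror plane or centre of symmetry, so none is chiral.

3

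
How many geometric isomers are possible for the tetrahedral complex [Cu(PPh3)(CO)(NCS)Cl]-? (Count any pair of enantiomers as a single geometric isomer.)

In a tetrahedral complex all four positions are equivalent and every pair of ligands is adjacent — there is no cis/trans distinction.
Only one geometric arrangement is possible; it has no improper symmetry element, so it exists as a pair of enantiomers (2 stereoisomers).

1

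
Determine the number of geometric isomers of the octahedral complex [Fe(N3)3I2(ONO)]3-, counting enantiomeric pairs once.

3

In an octahedral complex each vertex has one trans partner and four cis neighbours.
Systematic placement gives 3 geometric isomers: N3 mer, I trans; N3 fac, I cis; N3 mer, I cis.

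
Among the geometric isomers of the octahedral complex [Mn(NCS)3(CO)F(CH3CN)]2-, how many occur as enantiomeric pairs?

The six octahedral sites form three mutually perpendicular trans pairs.
The distinct arrangements are (4 in all): NCS mer (3 arrangements); NCS fac (chiral).
One of these lacks any improper symmetry element and so occurs as an enantiomeric pair, giving 4 + 1 = 5 stereoisomers in total.

1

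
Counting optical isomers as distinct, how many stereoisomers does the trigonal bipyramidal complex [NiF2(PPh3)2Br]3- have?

6

In a trigonal bipyramid the two axial positions differ from the three equatorial ones.
Systematic enumeration (placing each ligand type in turn and discarding arrangements equivalent by rotation or reflection) gives 5 geometric isomers.
One of these lacks any improper symmetry element and so occurs as an enantiomeric pair, giving 5 + 1 = 6 stereoisomers in total.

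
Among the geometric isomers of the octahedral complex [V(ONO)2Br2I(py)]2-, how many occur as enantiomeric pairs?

2

An octahedron has six vertices in three trans pairs; every non-trans pair is cis.
Systematic placement gives 6 geometric isomers: ONO cis, Br trans; ONO trans, Br trans; ONO cis, Br cis (3 arrangements, 2 chiral); ONO trans, Br cis.
Of these, 2 lack any improper symmetry element and so occur as enantiomeric pairs, giving 6 + 2 = 8 stereoisomers in total.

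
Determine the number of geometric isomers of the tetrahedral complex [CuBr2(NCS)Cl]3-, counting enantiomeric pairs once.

All four vertices of a tetrahedron are equivalent and mutually adjacent, so cis/trans isomerism cannot arise.
Only one geometric arrangement is possible.

1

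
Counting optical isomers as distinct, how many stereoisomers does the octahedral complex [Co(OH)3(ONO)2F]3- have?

The six octahedral sites form three mutually perpendicular trans pairs.
Systematic placement gives 3 geometric isomers: OH mer, ONO trans; OH fac, ONO cis; OH mer, ONO cis.
Each arrangement has an internal mirror plane or centre of symmetry, so none is chiral.

3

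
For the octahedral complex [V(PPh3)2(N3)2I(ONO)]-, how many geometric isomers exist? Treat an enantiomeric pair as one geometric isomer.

There are 6 geometric isomers: PPh3 trans, N3 cis; PPh3 cis, N3 cis (3 arrangements, 2 chiral); PPh3 trans, N3 trans; PPh3 cis, N3 trans.

6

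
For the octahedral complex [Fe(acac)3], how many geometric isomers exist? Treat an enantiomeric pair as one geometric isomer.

1

The six octahedral sites form three mutually perpendicular trans pairs.
Each acac is bidentate and must span two cis positions.
Only one geometric arrangement is possible; it has no improper symmetry element, so it exists as a pair of enantiomers (2 stereoisomers).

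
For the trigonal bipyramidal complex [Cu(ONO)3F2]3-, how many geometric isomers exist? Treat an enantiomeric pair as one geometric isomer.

In a trigonal bipyramid the two axial positions differ from the three equatorial ones.
The distinct arrangements are (3 in all): F both axial; F one axial, one equatorial; F both equatorial.

3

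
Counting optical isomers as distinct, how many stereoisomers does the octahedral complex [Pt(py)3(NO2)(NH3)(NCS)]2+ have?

5

The six octahedral sites form three mutually perpendicular trans pairs.
The distinct arrangements are (4 in all): py mer (3 arrangements); py fac (chiral).
One of these lacks any improper symmetry element and so occurs as an enantiomeric pair, giving 4 + 1 = 5 stereoisomers in total.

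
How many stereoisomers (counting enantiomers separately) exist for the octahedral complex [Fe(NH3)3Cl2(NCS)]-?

In an octahedral complex each vertex has one trans partner and four cis neighbours.
Systematic placement gives 3 geometric isomers: NH3 mer, Cl trans; NH3 mer, Cl cis; NH3 fac, Cl cis.
Each arrangement has an internal mirror plane or centre of symmetry, so none is chiral.

3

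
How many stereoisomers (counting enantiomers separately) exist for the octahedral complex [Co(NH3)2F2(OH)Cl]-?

The six octahedral sites form three mutually perpendicular trans pairs.
Systematic placement gives 6 geometric isomers: NH3 cis, F cis (3 arrangements, 2 chiral); NH3 trans, F cis; NH3 cis, F trans; NH3 trans, F trans.
Of these, 2 lack any improper symmetry element and so occur as enantiomeric pairs, giving 6 + 2 = 8 stereoisomers in total.

8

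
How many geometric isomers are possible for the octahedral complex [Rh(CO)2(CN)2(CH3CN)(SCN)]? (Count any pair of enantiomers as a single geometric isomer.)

6

Working through the distinct placements yields 6 geometric isomers: CO cis, CN cis (3 arrangements, 2 chiral); CO trans, CN cis; CO cis, CN trans; CO trans, CN trans.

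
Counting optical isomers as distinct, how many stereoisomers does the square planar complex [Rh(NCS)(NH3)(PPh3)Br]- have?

A square has two trans pairs of vertices; adjacent vertices are cis.
There are 3 geometric isomers: (Br/NH3 trans, NCS/PPh3 trans); (Br/PPh3 trans, NCS/NH3 trans); (Br/NCS trans, NH3/PPh3 trans).
Each arrangement has an internal mirror plane or centre of symmetry, so none is chiral.

3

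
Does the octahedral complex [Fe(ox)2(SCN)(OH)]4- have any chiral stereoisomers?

In an octahedral complex each vertex has one trans partner and four cis neighbours.
Each ox is bidentate and must span two cis positions.
There are 2 geometric isomers: SCN and OH mutually trans; SCN and OH mutually cis (chiral).
One of these lacks any improper symmetry element and so occurs as an enantiomeric pair, giving 2 + 1 = 3 stereoisomers in total.

yes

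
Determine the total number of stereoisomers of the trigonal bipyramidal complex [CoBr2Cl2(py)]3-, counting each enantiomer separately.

Exhaustive case analysis gives 5 geometric isomers.
One of these lacks any improper symmetry element and so occurs as an enantiomeric pair, giving 5 + 1 = 6 stereoisomers in total.

6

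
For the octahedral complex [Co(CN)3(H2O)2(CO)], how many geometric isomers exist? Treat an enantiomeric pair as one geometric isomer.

3

An octahedron has six vertices in three trans pairs; every non-trans pair is cis.
Systematic placement gives 3 geometric isomers: CN mer, H2O trans; CN mer, H2O cis; CN fac, H2O cis.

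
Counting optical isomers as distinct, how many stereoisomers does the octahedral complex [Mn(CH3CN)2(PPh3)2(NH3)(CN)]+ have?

8

An octahedron has six vertices in three trans pairs; every non-trans pair is cis.
Working through the distinct placements yields 6 geometric isomers: CH3CN trans, PPh3 trans; CH3CN trans, PPh3 cis; CH3CN cis, PPh3 trans; CH3CN cis, PPh3 cis (3 arrangements, 2 chiral).
Of these, 2 lack any improper symmetry element and so occur as enantiomeric pairs, giving 6 + 2 = 8 stereoisomers in total.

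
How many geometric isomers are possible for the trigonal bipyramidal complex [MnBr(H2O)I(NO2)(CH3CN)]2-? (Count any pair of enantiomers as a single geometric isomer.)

10

In a trigonal bipyramid the two axial positions differ from the three equatorial ones.
Placing the ligands in turn and identifying arrangements related by rotation or reflection leaves 10 distinct geometric isomers.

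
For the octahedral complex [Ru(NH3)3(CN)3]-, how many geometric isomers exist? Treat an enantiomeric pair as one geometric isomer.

The six octahedral sites form three mutually perpendicular trans pairs.
Systematic placement gives 2 geometric isomers: NH3 mer; NH3 fac.

2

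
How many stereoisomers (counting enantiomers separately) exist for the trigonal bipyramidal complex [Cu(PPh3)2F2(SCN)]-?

6

In a trigonal bipyramid the two axial positions differ from the three equatorial ones.
Placing the ligands in turn and identifying arrangements related by rotation or reflection leaves 5 distinct geometric isomers.
One of these lacks any improper symmetry element and so occurs as an enantiomeric pair, giving 5 + 1 = 6 stereoisomers in total.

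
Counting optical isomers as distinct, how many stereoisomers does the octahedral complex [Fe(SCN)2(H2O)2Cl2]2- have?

6

In an octahedral complex each vertex has one trans partner and four cis neighbours.
The distinct arrangements are (5 in all): SCN trans, H2O trans, Cl trans; SCN cis, H2O cis, Cl trans; SCN trans, H2O cis, Cl cis; SCN cis, H2O cis, Cl cis (chiral); SCN cis, H2O trans, Cl cis.
One of these lacks any improper symmetry element and so occurs as an enantiomeric pair, giving 5 + 1 = 6 stereoisomers in total.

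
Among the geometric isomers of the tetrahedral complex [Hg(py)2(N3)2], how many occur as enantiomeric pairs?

Only one geometric arrangement is possible.

0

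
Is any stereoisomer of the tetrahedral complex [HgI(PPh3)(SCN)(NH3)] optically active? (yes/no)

yes

In a tetrahedral complex all four positions are equivalent and every pair of ligands is adjacent — there is no cis/trans distinction.
Only one geometric arrangement is possible; it has no improper symmetry element, so it exists as a pair of enantiomers (2 stereoisomers).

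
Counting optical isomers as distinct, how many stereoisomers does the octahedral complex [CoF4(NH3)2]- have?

2

The six octahedral sites form three mutually perpendicular trans pairs.
The distinct arrangements are (2 in all): NH3 trans; NH3 cis.
Each arrangement has an internal mirror plane or centre of symmetry, so none is chiral.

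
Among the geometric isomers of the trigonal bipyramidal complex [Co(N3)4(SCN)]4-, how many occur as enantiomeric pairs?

In a trigonal bipyramid the two axial positions differ from the three equatorial ones.
Systematic placement gives 2 geometric isomers: SCN equatorial; SCN axial.
Each arrangement has an internal mirror plane or centre of symmetry, so none is chiral.

0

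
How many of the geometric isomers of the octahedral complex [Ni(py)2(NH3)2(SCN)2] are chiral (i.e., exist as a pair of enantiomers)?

The distinct arrangements are (5 in all): py trans, NH3 trans, SCN trans; py cis, NH3 trans, SCN cis; py trans, NH3 cis, SCN cis; py cis, NH3 cis, SCN cis (chiral); py cis, NH3 cis, SCN trans.
One of these lacks any improper symmetry element and so occurs as an enantiomeric pair, giving 5 + 1 = 6 stereoisomers in total.

1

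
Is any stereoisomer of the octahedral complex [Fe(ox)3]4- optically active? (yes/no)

yes

Each ox is bidentate and must span two cis positions.
Only one geometric arrangement is possible; it has no improper symmetry element, so it exists as a pair of enantiomers (2 stereoisomers).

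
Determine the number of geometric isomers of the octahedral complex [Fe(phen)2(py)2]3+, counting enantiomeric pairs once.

2

An octahedron has six vertices in three trans pairs; every non-trans pair is cis.
Each phen is bidentate and must span two cis positions.
The distinct arrangements are (2 in all): py trans; py cis (chiral).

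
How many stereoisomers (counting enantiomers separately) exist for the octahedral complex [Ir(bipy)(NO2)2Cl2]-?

4

The six octahedral sites form three mutually perpendicular trans pairs.
Each bipy is bidentate and must span two cis positions.
There are 3 geometric isomers: NO2 cis, Cl trans; NO2 cis, Cl cis (chiral); NO2 trans, Cl cis.
One of these lacks any improper symmetry element and so occurs as an enantiomeric pair, giving 3 + 1 = 4 stereoisomers in total.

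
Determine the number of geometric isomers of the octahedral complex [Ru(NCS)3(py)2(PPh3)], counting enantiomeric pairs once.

There are 3 geometric isomers: NCS mer, py trans; NCS mer, py cis; NCS fac, py cis.

3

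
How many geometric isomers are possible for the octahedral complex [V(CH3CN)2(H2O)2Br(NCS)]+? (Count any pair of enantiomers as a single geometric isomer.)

The six octahedral sites form three mutually perpendicular trans pairs.
Systematic placement gives 6 geometric isomers: CH3CN cis, H2O cis (3 arrangements, 2 chiral); CH3CN cis, H2O trans; CH3CN trans, H2O cis; CH3CN trans, H2O trans.

6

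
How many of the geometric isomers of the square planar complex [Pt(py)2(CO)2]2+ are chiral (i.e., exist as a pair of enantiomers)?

A square has two trans pairs of vertices; adjacent vertices are cis.
Working through the distinct placements yields 2 geometric isomers: py cis; py trans.
Each arrangement has an internal mirror plane or centre of symmetry, so none is chiral.

0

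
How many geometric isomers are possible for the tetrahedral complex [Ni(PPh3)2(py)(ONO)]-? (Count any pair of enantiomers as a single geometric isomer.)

1

In a tetrahedral complex all four positions are equivalent and every pair of ligands is adjacent — there is no cis/trans distinction.
Only one geometric arrangement is possible.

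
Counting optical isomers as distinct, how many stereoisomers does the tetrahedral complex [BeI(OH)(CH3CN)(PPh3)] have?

2

In a tetrahedral complex all four positions are equivalent and every pair of ligands is adjacent — there is no cis/trans distinction.
Only one geometric arrangement is possible; it has no improper symmetry element, so it exists as a pair of enantiomers (2 stereoisomers).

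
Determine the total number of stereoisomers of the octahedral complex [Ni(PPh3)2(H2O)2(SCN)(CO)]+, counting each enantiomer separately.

An octahedron has six vertices in three trans pairs; every non-trans pair is cis.
Systematic placement gives 6 geometric isomers: PPh3 cis, H2O cis (3 arrangements, 2 chiral); PPh3 trans, H2O cis; PPh3 cis, H2O trans; PPh3 trans, H2O trans.
Of these, 2 lack any improper symmetry element and so occur as enantiomeric pairs, giving 6 + 2 = 8 stereoisomers in total.

8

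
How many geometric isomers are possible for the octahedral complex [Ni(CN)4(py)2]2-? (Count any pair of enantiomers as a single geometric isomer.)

2

The six octahedral sites form three mutually perpendicular trans pairs.
Systematic placement gives 2 geometric isomers: py trans; py cis.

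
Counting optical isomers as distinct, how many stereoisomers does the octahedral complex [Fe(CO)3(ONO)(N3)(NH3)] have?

In an octahedral complex each vertex has one trans partner and four cis neighbours.
There are 4 geometric isomers: CO mer (3 arrangements); CO fac (chiral).
One of these lacks any improper symmetry element and so occurs as an enantiomeric pair, giving 4 + 1 = 5 stereoisomers in total.

5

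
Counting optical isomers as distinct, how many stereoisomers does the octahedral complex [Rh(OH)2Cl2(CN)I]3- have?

8

Systematic placement gives 6 geometric isomers: OH trans, Cl cis; OH cis, Cl cis (3 arrangements, 2 chiral); OH trans, Cl trans; OH cis, Cl trans.
Of these, 2 lack any improper symmetry element and so occur as enantiomeric pairs, giving 6 + 2 = 8 stereoisomers in total.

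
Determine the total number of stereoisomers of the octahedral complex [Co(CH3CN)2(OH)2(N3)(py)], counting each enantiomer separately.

8

The six octahedral sites form three mutually perpendicular trans pairs.
Working through the distinct placements yields 6 geometric isomers: CH3CN trans, OH cis; CH3CN trans, OH trans; CH3CN cis, OH cis (3 arrangements, 2 chiral); CH3CN cis, OH trans.
Of these, 2 lack any improper symmetry element and so occur as enantiomeric pairs, giving 6 + 2 = 8 stereoisomers in total.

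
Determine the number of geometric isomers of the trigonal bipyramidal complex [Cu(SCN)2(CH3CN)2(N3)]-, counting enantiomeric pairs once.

In a trigonal bipyramid the two axial positions differ from the three equatorial ones.
Systematic enumeration (placing each ligand type in turn and discarding arrangements equivalent by rotation or reflection) gives 5 geometric isomers.

5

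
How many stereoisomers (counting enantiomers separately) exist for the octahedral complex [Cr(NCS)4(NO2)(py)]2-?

2

Working through the distinct placements yields 2 geometric isomers: NO2 and py mutually trans; NO2 and py mutually cis.
Each arrangement has an internal mirror plane or centre of symmetry, so none is chiral.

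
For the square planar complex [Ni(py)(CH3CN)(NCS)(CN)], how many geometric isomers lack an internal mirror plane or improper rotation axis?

In a square planar complex each vertex has one trans partner and two cis neighbours.
There are 3 geometric isomers: (CH3CN/NCS trans, CN/py trans); (CH3CN/py trans, CN/NCS trans); (CH3CN/CN trans, NCS/py trans).
Each arrangement has an internal mirror plane or centre of symmetry, so none is chiral.

0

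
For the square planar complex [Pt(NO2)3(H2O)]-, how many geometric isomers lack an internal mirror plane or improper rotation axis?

0

Only one geometric arrangement is possible.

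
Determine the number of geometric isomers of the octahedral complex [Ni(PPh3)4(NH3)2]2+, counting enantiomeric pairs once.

In an octahedral complex each vertex has one trans partner and four cis neighbours.
There are 2 geometric isomers: NH3 trans; NH3 cis.

2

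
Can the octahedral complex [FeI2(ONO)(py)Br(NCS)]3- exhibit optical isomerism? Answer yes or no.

In an octahedral complex each vertex has one trans partner and four cis neighbours.
Placing the ligands in turn and identifying arrangements related by rotation or reflection leaves 9 distinct geometric isomers.
Of these, 6 lack any improper symmetry element and so occur as enantiomeric pairs, giving 9 + 6 = 15 stereoisomers in total.

yes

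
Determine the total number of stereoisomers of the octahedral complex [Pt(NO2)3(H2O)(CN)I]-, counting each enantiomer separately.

5

In an octahedral complex each vertex has one trans partner and four cis neighbours.
There are 4 geometric isomers: NO2 mer (3 arrangements); NO2 fac (chiral).
One of these lacks any improper symmetry element and so occurs as an enantiomeric pair, giving 4 + 1 = 5 stereoisomers in total.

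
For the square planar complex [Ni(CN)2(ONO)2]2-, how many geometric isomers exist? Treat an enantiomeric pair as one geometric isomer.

A square has two trans pairs of vertices; adjacent vertices are cis.
Systematic placement gives 2 geometric isomers: CN cis; CN trans.

2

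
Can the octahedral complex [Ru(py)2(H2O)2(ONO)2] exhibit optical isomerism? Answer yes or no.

yes

The six octahedral sites form three mutually perpendicular trans pairs.
Working through the distinct placements yields 5 geometric isomers: py trans, H2O trans, ONO trans; py cis, H2O trans, ONO cis; py trans, H2O cis, ONO cis; py cis, H2O cis, ONO cis (chiral); py cis, H2O cis, ONO trans.
One of these lacks any improper symmetry element and so occurs as an enantiomeric pair, giving 5 + 1 = 6 stereoisomers in total.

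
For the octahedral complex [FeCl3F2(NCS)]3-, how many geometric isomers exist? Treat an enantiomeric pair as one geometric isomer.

In an octahedral complex each vertex has one trans partner and four cis neighbours.
The distinct arrangements are (3 in all): Cl mer, F cis; Cl mer, F trans; Cl fac, F cis.

3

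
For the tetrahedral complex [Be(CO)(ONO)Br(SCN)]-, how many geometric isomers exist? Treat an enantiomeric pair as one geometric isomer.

1

All four vertices of a tetrahedron are equivalent and mutually adjacent, so cis/trans isomerism cannot arise.
Only one geometric arrangement is possible; it has no improper symmetry element, so it exists as a pair of enantiomers (2 stereoisomers).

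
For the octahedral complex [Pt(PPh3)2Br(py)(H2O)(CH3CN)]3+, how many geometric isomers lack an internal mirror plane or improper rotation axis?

6

In an octahedral complex each vertex has one trans partner and four cis neighbours.
Systematic enumeration (placing each ligand type in turn and discarding arrangements equivalent by rotation or reflection) gives 9 geometric isomers.
Of these, 6 lack any improper symmetry element and so occur as enantiomeric pairs, giving 9 + 6 = 15 stereoisomers in total.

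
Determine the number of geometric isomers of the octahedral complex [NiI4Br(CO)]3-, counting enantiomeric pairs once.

2

In an octahedral complex each vertex has one trans partner and four cis neighbours.
The distinct arrangements are (2 in all): Br and CO mutually trans; Br and CO mutually cis.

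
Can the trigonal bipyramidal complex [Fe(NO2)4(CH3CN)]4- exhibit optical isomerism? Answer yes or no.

no

A trigonal bipyramid has two axial and three equatorial sites, which are chemically inequivalent.
There are 2 geometric isomers: CH3CN axial; CH3CN equatorial.
Each arrangement has an internal mirror plane or centre of symmetry, so none is chiral.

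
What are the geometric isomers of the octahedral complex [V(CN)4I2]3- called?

The six octahedral sites form three mutually perpendicular trans pairs.
The distinct arrangements are (2 in all): I trans; I cis.

cis and trans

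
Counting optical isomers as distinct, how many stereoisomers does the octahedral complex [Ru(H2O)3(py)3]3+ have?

2

An octahedron has six vertices in three trans pairs; every non-trans pair is cis.
Working through the distinct placements yields 2 geometric isomers: H2O mer; H2O fac.
Each arrangement has an internal mirror plane or centre of symmetry, so none is chiral.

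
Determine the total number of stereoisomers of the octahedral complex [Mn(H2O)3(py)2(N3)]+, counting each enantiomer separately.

The six octahedral sites form three mutually perpendicular trans pairs.
Working through the distinct placements yields 3 geometric isomers: H2O mer, py trans; H2O mer, py cis; H2O fac, py cis.
Each arrangement has an internal mirror plane or centre of symmetry, so none is chiral.

3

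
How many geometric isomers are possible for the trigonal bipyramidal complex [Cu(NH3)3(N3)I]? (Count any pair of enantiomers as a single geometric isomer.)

4

A trigonal bipyramid has two axial and three equatorial sites, which are chemically inequivalent.
There are 4 geometric isomers: N3 axial, I axial; N3 equatorial, I axial; N3 axial, I equatorial; N3 equatorial, I equatorial.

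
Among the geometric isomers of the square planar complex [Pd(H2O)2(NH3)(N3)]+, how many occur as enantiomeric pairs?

A square has two trans pairs of vertices; adjacent vertices are cis.
Working through the distinct placements yields 2 geometric isomers: H2O cis; H2O trans.
Each arrangement has an internal mirror plane or centre of symmetry, so none is chiral.

0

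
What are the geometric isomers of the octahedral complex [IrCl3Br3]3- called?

fac and mer

The six octahedral sites form three mutually perpendicular trans pairs.
Systematic placement gives 2 geometric isomers: Cl mer; Cl fac.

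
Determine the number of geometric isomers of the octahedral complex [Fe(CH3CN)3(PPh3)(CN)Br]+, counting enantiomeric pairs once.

The six octahedral sites form three mutually perpendicular trans pairs.
Working through the distinct placements yields 4 geometric isomers: CH3CN mer (3 arrangements); CH3CN fac (chiral).

4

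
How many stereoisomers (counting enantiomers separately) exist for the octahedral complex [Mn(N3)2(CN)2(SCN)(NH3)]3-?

8

The six octahedral sites form three mutually perpendicular trans pairs.
Systematic placement gives 6 geometric isomers: N3 trans, CN trans; N3 cis, CN trans; N3 cis, CN cis (3 arrangements, 2 chiral); N3 trans, CN cis.
Of these, 2 lack any improper symmetry element and so occur as enantiomeric pairs, giving 6 + 2 = 8 stereoisomers in total.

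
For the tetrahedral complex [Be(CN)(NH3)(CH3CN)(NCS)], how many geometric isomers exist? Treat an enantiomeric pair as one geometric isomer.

1

All four vertices of a tetrahedron are equivalent and mutually adjacent, so cis/trans isomerism cannot arise.
Only one geometric arrangement is possible; it has no improper symmetry element, so it exists as a pair of enantiomers (2 stereoisomers).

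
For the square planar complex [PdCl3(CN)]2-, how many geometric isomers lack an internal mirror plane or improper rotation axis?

A square has two trans pairs of vertices; adjacent vertices are cis.
Only one geometric arrangement is possible.

0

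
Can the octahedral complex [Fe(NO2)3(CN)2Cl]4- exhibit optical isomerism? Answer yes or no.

no

In an octahedral complex each vertex has one trans partner and four cis neighbours.
There are 3 geometric isomers: NO2 mer, CN trans; NO2 mer, CN cis; NO2 fac, CN cis.
Each arrangement has an internal mirror plane or centre of symmetry, so none is chiral.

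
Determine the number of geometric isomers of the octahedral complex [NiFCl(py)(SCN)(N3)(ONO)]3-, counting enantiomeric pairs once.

Placing the ligands in turn and identifying arrangements related by rotation or reflection leaves 15 distinct geometric isomers.

15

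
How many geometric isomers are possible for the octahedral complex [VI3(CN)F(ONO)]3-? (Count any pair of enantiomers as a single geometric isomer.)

An octahedron has six vertices in three trans pairs; every non-trans pair is cis.
The distinct arrangements are (4 in all): I mer (3 arrangements); I fac (chiral).

4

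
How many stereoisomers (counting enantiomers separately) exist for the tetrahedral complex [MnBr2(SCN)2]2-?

1

Only one geometric arrangement is possible.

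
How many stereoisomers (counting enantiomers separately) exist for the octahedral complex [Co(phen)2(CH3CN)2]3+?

3

Each phen is bidentate and must span two cis positions.
There are 2 geometric isomers: CH3CN trans; CH3CN cis (chiral).
One of these lacks any improper symmetry element and so occurs as an enantiomeric pair, giving 2 + 1 = 3 stereoisomers in total.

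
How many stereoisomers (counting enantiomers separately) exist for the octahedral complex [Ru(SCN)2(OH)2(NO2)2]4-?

An octahedron has six vertices in three trans pairs; every non-trans pair is cis.
The distinct arrangements are (5 in all): SCN trans, OH trans, NO2 trans; SCN cis, OH cis, NO2 trans; SCN trans, OH cis, NO2 cis; SCN cis, OH cis, NO2 cis (chiral); SCN cis, OH trans, NO2 cis.
One of these lacks any improper symmetry element and so occurs as an enantiomeric pair, giving 5 + 1 = 6 stereoisomers in total.

6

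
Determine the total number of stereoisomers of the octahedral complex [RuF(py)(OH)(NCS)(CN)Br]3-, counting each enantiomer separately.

30

An octahedron has six vertices in three trans pairs; every non-trans pair is cis.
Placing the ligands in turn and identifying arrangements related by rotation or reflection leaves 15 distinct geometric isomers.
Of these, 15 lack any improper symmetry element and so occur as enantiomeric pairs, giving 15 + 15 = 30 stereoisomers in total.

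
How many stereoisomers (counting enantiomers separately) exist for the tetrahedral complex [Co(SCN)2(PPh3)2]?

1

In a tetrahedral complex all four positions are equivalent and every pair of ligands is adjacent — there is no cis/trans distinction.
Only one geometric arrangement is possible.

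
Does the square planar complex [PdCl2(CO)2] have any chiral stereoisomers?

In a square planar complex each vertex has one trans partner and two cis neighbours.
Working through the distinct placements yields 2 geometric isomers: Cl cis; Cl trans.
Each arrangement has an internal mirror plane or centre of symmetry, so none is chiral.

no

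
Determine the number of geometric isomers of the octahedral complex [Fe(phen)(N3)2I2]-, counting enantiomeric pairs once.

An octahedron has six vertices in three trans pairs; every non-trans pair is cis.
Each phen is bidentate and must span two cis positions.
The distinct arrangements are (3 in all): N3 cis, I trans; N3 cis, I cis (chiral); N3 trans, I cis.

3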